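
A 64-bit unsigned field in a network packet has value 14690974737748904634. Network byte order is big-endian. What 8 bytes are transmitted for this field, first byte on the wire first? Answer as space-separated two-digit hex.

14690974737748904634 in hexadecimal, padded to 64 bits, is 0xCBE0D3B017C2CABA.
Split into bytes (most-significant first): CB E0 D3 B0 17 C2 CA BA.
In big-endian order the high byte comes first in memory.
So the memory order matches the most-significant-first order: CB E0 D3 B0 17 C2 CA BA.

CB E0 D3 B0 17 C2 CA BA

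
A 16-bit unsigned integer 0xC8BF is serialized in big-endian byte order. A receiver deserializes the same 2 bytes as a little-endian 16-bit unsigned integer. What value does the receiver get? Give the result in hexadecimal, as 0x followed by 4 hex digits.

Stored big-endian, the bytes at ascending addresses are C8 BF.
Read back as little-endian, the first byte is least significant, giving 0xBFC8.

0xBFC8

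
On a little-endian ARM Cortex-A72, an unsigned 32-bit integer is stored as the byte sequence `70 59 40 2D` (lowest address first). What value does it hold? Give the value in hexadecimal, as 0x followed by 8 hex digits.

0x2D405970

Little-endian: lowest address holds the least-significant byte.
Reassemble most-significant byte first: 2D 40 59 70 → 0x2D405970.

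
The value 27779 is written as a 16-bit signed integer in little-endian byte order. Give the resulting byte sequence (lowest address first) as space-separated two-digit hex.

27779 in hexadecimal, padded to 16 bits, is 0x6C83.
Split into bytes (most-significant first): 6C 83.
Little-endian stores the least-significant byte at the lowest address.
So at ascending addresses the bytes are 83 6C.

83 6C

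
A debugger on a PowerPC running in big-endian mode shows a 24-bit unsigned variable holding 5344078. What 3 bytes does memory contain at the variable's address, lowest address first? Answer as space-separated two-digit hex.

51 8B 4E

5344078 in hexadecimal, padded to 24 bits, is 0x518B4E.
Split into bytes (most-significant first): 51 8B 4E.
In big-endian order the high byte comes first in memory.
So the memory order matches the most-significant-first order: 51 8B 4E.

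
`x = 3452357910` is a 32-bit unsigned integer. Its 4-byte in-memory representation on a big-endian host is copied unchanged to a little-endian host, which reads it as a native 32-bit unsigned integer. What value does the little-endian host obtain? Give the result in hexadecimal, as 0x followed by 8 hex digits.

3452357910 in 32-bit hexadecimal is 0xCDC6CD16.
Stored big-endian, the bytes at ascending addresses are CD C6 CD 16.
Read back as little-endian, the first byte is least significant, giving 0x16CDC6CD.

0x16CDC6CD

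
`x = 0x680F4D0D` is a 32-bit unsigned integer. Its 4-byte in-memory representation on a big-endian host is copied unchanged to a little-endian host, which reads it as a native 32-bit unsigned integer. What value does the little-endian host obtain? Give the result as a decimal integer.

223154024

Stored big-endian, the bytes at ascending addresses are 68 0F 4D 0D.
Read back as little-endian, the first byte is least significant, giving 0x0D4D0F68.
0x0D4D0F68 = 223154024.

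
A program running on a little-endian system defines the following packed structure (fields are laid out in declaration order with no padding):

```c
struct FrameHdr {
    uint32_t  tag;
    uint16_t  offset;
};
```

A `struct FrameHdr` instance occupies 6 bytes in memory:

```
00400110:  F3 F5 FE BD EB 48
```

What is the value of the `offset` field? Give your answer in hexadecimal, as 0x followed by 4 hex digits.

`offset` follows `tag` (4 bytes), so it starts at byte offset 4 and occupies 2 bytes.
Bytes at offsets 4..5: EB 48.
Little-endian stores the least-significant byte at the lowest address.
Reassemble most-significant byte first: 48 EB → 0x48EB.

0x48EB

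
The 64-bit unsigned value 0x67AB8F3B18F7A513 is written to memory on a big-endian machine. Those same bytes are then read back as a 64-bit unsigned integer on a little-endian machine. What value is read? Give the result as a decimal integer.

1415809341328436071

Stored big-endian, the bytes at ascending addresses are 67 AB 8F 3B 18 F7 A5 13.
Read back as little-endian, the first byte is least significant, giving 0x13A5F7183B8FAB67.
0x13A5F7183B8FAB67 = 1415809341328436071.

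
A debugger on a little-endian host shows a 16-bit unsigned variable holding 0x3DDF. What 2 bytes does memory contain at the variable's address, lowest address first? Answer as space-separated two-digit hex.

Split into bytes (most-significant first): 3D DF.
Little-endian stores the least-significant byte at the lowest address.
So at ascending addresses the bytes are DF 3D.

DF 3D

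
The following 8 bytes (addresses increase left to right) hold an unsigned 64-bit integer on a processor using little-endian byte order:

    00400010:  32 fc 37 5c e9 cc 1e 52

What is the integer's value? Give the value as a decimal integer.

In little-endian order the low byte comes first in memory.
Reassemble most-significant byte first: 52 1E CC E9 5C 37 FC 32 → 0x521ECCE95C37FC32.
0x521ECCE95C37FC32 = 5917392263058029618.

5917392263058029618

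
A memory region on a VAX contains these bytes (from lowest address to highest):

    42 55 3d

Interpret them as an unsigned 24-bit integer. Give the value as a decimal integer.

4019522

In little-endian order the low byte comes first in memory.
Reassemble most-significant byte first: 3D 55 42 → 0x3D5542.
0x3D5542 = 4019522.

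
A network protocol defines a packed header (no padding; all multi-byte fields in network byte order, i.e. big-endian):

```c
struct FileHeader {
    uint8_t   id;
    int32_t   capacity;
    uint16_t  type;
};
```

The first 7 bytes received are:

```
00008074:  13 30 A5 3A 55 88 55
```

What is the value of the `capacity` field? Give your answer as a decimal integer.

816134741

`capacity` follows `id` (1 byte), so it starts at byte offset 1 and occupies 4 bytes.
Bytes at offsets 1..4: 30 A5 3A 55.
Big-endian: lowest address holds the most-significant byte.
The bytes are already most-significant first: 0x30A53A55.
0x30A53A55 = 816134741.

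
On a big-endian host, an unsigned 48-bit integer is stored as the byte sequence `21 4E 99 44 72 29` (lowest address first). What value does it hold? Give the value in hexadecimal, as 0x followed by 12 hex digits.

Big-endian: lowest address holds the most-significant byte.
The bytes are already most-significant first: 0x214E99447229.

0x214E99447229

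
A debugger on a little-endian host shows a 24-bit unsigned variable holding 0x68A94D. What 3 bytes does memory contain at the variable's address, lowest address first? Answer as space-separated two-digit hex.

Split into bytes (most-significant first): 68 A9 4D.
Little-endian stores the least-significant byte at the lowest address.
So at ascending addresses the bytes are 4D A9 68.

4D A9 68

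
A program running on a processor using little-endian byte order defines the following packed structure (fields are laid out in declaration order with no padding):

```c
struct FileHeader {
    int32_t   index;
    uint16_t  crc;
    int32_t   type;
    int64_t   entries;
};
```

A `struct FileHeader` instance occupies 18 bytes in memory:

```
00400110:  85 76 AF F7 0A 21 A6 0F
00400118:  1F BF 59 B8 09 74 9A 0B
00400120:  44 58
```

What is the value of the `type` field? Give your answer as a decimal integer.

-1088483418

`type` follows `index` (4 B), `crc` (2 B), so it starts at offset 4 + 2 = 6 and occupies 4 bytes.
Bytes at offsets 6..9: A6 0F 1F BF.
Little-endian: lowest address holds the least-significant byte.
Reassemble most-significant byte first: BF 1F 0F A6 → 0xBF1F0FA6.
Top bit is set, so as a signed 32-bit value this is 0xBF1F0FA6 − 2^32 = -1088483418.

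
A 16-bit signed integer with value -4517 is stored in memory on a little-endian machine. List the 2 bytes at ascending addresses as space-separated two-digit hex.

5B EE

Two's complement of -4517 in 16 bits: 4517 = 0x11A5; invert → 0xEE5A; add 1 → 0xEE5B.
Split into bytes (most-significant first): EE 5B.
In little-endian order the low byte comes first in memory.
So at ascending addresses the bytes are 5B EE.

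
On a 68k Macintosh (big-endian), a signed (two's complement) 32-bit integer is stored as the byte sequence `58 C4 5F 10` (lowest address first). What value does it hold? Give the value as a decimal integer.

Big-endian: lowest address holds the most-significant byte.
The bytes are already most-significant first: 0x58C45F10.
0x58C45F10 = 1489264400.

1489264400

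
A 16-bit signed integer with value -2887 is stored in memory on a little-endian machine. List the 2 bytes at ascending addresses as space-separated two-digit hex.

Two's complement of -2887 in 16 bits: 2887 = 0x0B47; invert → 0xF4B8; add 1 → 0xF4B9.
Split into bytes (most-significant first): F4 B9.
In little-endian order the low byte comes first in memory.
So at ascending addresses the bytes are B9 F4.

B9 F4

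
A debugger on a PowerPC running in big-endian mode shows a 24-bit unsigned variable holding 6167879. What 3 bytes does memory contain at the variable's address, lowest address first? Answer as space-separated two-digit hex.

6167879 in hexadecimal, padded to 24 bits, is 0x5E1D47.
Split into bytes (most-significant first): 5E 1D 47.
Big-endian: lowest address holds the most-significant byte.
So the memory order matches the most-significant-first order: 5E 1D 47.

5E 1D 47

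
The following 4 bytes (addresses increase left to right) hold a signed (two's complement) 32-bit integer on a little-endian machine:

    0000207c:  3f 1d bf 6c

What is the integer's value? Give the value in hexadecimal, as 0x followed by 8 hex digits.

In little-endian order the low byte comes first in memory.
Reassemble most-significant byte first: 6C BF 1D 3F → 0x6CBF1D3F.

0x6CBF1D3F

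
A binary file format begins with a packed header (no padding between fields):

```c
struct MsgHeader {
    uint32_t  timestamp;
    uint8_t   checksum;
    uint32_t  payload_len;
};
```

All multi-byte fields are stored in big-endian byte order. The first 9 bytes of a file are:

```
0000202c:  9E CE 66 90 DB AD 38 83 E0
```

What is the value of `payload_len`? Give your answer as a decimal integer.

2906162144

`payload_len` follows `timestamp` (4 B), `checksum` (1 B), so it starts at offset 4 + 1 = 5 and occupies 4 bytes.
Bytes at offsets 5..8: AD 38 83 E0.
Big-endian stores the most-significant byte at the lowest address.
The bytes are already most-significant first: 0xAD3883E0.
0xAD3883E0 = 2906162144.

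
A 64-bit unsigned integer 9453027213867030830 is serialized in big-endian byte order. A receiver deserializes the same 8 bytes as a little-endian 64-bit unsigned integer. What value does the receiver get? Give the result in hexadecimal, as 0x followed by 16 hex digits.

9453027213867030830 in 64-bit hexadecimal is 0x832FE62AAEA5192E.
Stored big-endian, the bytes at ascending addresses are 83 2F E6 2A AE A5 19 2E.
Read back as little-endian, the first byte is least significant, giving 0x2E19A5AE2AE62F83.

0x2E19A5AE2AE62F83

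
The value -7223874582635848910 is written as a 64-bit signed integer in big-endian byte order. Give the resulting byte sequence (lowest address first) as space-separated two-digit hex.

9B BF A4 57 40 04 5B 32

Two's complement of -7223874582635848910 in 64 bits: 7223874582635848910 = 0x64405BA8BFFBA4CE; invert → 0x9BBFA45740045B31; add 1 → 0x9BBFA45740045B32.
Split into bytes (most-significant first): 9B BF A4 57 40 04 5B 32.
Big-endian: lowest address holds the most-significant byte.
So the memory order matches the most-significant-first order: 9B BF A4 57 40 04 5B 32.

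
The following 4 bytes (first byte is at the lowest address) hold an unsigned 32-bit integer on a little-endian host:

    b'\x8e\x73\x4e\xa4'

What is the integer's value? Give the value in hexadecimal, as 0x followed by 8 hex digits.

In little-endian order the low byte comes first in memory.
Reassemble most-significant byte first: A4 4E 73 8E → 0xA44E738E.

0xA44E738E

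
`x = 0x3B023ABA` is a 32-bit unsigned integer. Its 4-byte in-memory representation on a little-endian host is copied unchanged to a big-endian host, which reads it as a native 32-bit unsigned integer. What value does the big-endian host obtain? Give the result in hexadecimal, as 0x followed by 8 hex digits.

Stored little-endian, the bytes at ascending addresses are BA 3A 02 3B.
Read back as big-endian, the last byte is least significant, giving 0xBA3A023B.

0xBA3A023B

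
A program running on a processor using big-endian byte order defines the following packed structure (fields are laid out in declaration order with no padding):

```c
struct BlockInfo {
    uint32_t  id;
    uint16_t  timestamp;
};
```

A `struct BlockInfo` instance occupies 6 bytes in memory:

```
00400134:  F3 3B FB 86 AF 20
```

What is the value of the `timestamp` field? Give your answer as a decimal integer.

`timestamp` follows `id` (4 bytes), so it starts at byte offset 4 and occupies 2 bytes.
Bytes at offsets 4..5: AF 20.
Big-endian stores the most-significant byte at the lowest address.
The bytes are already most-significant first: 0xAF20.
0xAF20 = 44832.

44832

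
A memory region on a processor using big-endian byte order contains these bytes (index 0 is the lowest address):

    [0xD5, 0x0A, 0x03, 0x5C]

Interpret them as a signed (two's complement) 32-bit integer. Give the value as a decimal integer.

Big-endian stores the most-significant byte at the lowest address.
The bytes are already most-significant first: 0xD50A035C.
Top bit is set, so as a signed 32-bit value this is 0xD50A035C − 2^32 = -720764068.

-720764068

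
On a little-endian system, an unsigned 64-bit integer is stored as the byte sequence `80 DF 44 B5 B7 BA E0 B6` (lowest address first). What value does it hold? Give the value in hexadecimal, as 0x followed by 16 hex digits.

0xB6E0BAB7B544DF80

In little-endian order the low byte comes first in memory.
Reassemble most-significant byte first: B6 E0 BA B7 B5 44 DF 80 → 0xB6E0BAB7B544DF80.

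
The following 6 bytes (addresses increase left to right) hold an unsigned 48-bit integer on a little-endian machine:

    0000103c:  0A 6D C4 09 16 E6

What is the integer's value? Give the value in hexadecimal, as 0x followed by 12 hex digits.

0xE61609C46D0A

In little-endian order the low byte comes first in memory.
Reassemble most-significant byte first: E6 16 09 C4 6D 0A → 0xE61609C46D0A.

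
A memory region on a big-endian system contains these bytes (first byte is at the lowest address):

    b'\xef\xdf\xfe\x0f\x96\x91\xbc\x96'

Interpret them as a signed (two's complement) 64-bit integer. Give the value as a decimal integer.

Big-endian: lowest address holds the most-significant byte.
The bytes are already most-significant first: 0xEFDFFE0F9691BC96.
Top bit is set, so as a signed 64-bit value this is 0xEFDFFE0F9691BC96 − 2^64 = -1161930835934200682.

-1161930835934200682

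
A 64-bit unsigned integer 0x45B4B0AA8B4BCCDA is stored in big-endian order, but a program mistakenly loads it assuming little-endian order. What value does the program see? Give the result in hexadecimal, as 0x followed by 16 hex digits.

0xDACC4B8BAAB0B445

Stored big-endian, the bytes at ascending addresses are 45 B4 B0 AA 8B 4B CC DA.
Read back as little-endian, the first byte is least significant, giving 0xDACC4B8BAAB0B445.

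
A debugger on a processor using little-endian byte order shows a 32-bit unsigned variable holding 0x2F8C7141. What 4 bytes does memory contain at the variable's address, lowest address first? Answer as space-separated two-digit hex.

41 71 8C 2F

Split into bytes (most-significant first): 2F 8C 71 41.
In little-endian order the low byte comes first in memory.
So at ascending addresses the bytes are 41 71 8C 2F.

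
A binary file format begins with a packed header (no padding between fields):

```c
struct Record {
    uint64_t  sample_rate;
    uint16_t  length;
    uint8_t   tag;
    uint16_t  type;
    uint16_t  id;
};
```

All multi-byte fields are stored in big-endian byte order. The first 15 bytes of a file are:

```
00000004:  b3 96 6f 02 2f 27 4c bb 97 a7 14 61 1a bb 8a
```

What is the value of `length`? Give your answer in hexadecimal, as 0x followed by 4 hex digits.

`length` follows `sample_rate` (8 bytes), so it starts at byte offset 8 and occupies 2 bytes.
Bytes at offsets 8..9: 97 A7.
Big-endian: lowest address holds the most-significant byte.
The bytes are already most-significant first: 0x97A7.

0x97A7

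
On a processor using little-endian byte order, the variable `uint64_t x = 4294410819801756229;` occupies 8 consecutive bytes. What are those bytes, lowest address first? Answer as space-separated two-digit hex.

45 B2 E0 49 E3 CF 98 3B

4294410819801756229 in hexadecimal, padded to 64 bits, is 0x3B98CFE349E0B245.
Split into bytes (most-significant first): 3B 98 CF E3 49 E0 B2 45.
Little-endian stores the least-significant byte at the lowest address.
So at ascending addresses the bytes are 45 B2 E0 49 E3 CF 98 3B.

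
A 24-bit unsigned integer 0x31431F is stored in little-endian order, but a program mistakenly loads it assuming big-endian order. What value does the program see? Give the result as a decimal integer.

2048817

Stored little-endian, the bytes at ascending addresses are 1F 43 31.
Read back as big-endian, the last byte is least significant, giving 0x1F4331.
0x1F4331 = 2048817.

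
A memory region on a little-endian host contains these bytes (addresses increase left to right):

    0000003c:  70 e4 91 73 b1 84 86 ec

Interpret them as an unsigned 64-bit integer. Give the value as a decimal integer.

17043455737513239664

Little-endian: lowest address holds the least-significant byte.
Reassemble most-significant byte first: EC 86 84 B1 73 91 E4 70 → 0xEC8684B17391E470.
0xEC8684B17391E470 = 17043455737513239664.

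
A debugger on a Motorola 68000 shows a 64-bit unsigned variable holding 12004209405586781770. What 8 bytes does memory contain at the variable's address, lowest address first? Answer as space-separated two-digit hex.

A6 97 84 DA 75 67 36 4A

12004209405586781770 in hexadecimal, padded to 64 bits, is 0xA69784DA7567364A.
Split into bytes (most-significant first): A6 97 84 DA 75 67 36 4A.
Big-endian: lowest address holds the most-significant byte.
So the memory order matches the most-significant-first order: A6 97 84 DA 75 67 36 4A.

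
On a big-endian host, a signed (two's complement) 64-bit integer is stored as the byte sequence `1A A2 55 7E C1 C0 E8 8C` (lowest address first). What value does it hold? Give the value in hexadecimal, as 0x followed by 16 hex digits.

0x1AA2557EC1C0E88C

Big-endian: lowest address holds the most-significant byte.
The bytes are already most-significant first: 0x1AA2557EC1C0E88C.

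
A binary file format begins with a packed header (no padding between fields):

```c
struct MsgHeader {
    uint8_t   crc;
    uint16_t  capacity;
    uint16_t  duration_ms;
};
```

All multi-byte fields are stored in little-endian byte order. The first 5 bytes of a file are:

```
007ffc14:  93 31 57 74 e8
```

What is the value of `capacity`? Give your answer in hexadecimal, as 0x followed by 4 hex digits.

0x5731

`capacity` follows `crc` (1 byte), so it starts at byte offset 1 and occupies 2 bytes.
Bytes at offsets 1..2: 31 57.
Little-endian: lowest address holds the least-significant byte.
Reassemble most-significant byte first: 57 31 → 0x5731.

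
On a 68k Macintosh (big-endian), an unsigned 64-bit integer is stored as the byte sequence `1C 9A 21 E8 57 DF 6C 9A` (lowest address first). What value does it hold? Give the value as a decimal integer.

Big-endian: lowest address holds the most-significant byte.
The bytes are already most-significant first: 0x1C9A21E857DF6C9A.
0x1C9A21E857DF6C9A = 2060997061265812634.

2060997061265812634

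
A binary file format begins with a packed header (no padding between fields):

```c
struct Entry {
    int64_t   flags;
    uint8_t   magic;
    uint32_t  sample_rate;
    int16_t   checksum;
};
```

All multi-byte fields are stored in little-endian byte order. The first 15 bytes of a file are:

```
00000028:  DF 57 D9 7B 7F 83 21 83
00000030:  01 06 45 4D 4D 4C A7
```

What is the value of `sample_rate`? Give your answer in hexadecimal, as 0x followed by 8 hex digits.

`sample_rate` follows `flags` (8 B), `magic` (1 B), so it starts at offset 8 + 1 = 9 and occupies 4 bytes.
Bytes at offsets 9..12: 06 45 4D 4D.
In little-endian order the low byte comes first in memory.
Reassemble most-significant byte first: 4D 4D 45 06 → 0x4D4D4506.

0x4D4D4506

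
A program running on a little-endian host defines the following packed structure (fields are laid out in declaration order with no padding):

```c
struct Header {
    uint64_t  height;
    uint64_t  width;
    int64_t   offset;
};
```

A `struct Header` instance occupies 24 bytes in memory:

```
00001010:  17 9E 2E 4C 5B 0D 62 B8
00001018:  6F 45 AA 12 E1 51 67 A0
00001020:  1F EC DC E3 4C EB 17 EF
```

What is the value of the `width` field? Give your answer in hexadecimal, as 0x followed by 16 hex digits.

0xA06751E112AA456F

`width` follows `height` (8 bytes), so it starts at byte offset 8 and occupies 8 bytes.
Bytes at offsets 8..15: 6F 45 AA 12 E1 51 67 A0.
Little-endian: lowest address holds the least-significant byte.
Reassemble most-significant byte first: A0 67 51 E1 12 AA 45 6F → 0xA06751E112AA456F.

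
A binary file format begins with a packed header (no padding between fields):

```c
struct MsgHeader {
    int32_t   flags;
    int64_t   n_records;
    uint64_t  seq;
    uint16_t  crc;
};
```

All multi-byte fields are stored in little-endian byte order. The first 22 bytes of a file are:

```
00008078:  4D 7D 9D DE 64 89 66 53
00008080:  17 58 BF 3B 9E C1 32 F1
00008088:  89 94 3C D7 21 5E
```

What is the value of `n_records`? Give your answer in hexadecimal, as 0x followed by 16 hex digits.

0x3BBF581753668964

`n_records` follows `flags` (4 bytes), so it starts at byte offset 4 and occupies 8 bytes.
Bytes at offsets 4..11: 64 89 66 53 17 58 BF 3B.
Little-endian: lowest address holds the least-significant byte.
Reassemble most-significant byte first: 3B BF 58 17 53 66 89 64 → 0x3BBF581753668964.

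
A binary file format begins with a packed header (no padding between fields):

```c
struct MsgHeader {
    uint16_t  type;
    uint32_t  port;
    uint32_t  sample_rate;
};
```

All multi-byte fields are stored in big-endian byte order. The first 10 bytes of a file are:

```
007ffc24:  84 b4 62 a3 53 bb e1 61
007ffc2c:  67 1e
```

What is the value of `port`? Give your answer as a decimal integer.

`port` follows `type` (2 bytes), so it starts at byte offset 2 and occupies 4 bytes.
Bytes at offsets 2..5: 62 A3 53 BB.
Big-endian stores the most-significant byte at the lowest address.
The bytes are already most-significant first: 0x62A353BB.
0x62A353BB = 1654870971.

1654870971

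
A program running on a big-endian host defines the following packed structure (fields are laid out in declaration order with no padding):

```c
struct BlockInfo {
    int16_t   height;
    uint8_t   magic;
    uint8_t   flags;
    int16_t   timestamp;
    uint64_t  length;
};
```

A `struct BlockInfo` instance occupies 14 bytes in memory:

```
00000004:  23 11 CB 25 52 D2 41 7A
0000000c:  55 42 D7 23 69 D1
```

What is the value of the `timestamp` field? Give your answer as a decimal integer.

21202

`timestamp` follows `height` (2 B), `magic` (1 B), `flags` (1 B), so it starts at offset 2 + 1 + 1 = 4 and occupies 2 bytes.
Bytes at offsets 4..5: 52 D2.
Big-endian: lowest address holds the most-significant byte.
The bytes are already most-significant first: 0x52D2.
0x52D2 = 21202.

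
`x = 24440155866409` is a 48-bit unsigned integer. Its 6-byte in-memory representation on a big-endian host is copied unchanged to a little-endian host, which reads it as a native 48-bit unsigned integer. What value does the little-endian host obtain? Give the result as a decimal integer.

24440155866409 in 48-bit hexadecimal is 0x163A6ACF0529.
Stored big-endian, the bytes at ascending addresses are 16 3A 6A CF 05 29.
Read back as little-endian, the first byte is least significant, giving 0x2905CF6A3A16.
0x2905CF6A3A16 = 45104931420694.

45104931420694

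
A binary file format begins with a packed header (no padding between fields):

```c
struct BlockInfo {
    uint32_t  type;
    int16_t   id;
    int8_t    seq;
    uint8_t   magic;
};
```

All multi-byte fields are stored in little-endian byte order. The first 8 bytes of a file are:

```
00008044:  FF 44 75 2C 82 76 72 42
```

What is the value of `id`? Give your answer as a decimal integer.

30338

`id` follows `type` (4 bytes), so it starts at byte offset 4 and occupies 2 bytes.
Bytes at offsets 4..5: 82 76.
Little-endian: lowest address holds the least-significant byte.
Reassemble most-significant byte first: 76 82 → 0x7682.
0x7682 = 30338.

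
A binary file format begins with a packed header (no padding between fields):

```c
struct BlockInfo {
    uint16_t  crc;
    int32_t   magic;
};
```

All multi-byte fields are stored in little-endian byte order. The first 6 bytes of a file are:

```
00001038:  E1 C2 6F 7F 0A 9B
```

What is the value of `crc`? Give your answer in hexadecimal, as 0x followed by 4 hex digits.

`crc` is the first field, at byte offset 0, occupying 2 bytes.
Bytes at offsets 0..1: E1 C2.
In little-endian order the low byte comes first in memory.
Reassemble most-significant byte first: C2 E1 → 0xC2E1.

0xC2E1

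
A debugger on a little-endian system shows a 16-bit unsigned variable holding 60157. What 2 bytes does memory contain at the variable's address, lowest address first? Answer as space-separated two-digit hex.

60157 in hexadecimal, padded to 16 bits, is 0xEAFD.
Split into bytes (most-significant first): EA FD.
Little-endian: lowest address holds the least-significant byte.
So at ascending addresses the bytes are FD EA.

FD EA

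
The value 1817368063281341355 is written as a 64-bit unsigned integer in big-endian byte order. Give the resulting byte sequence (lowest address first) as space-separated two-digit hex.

1817368063281341355 in hexadecimal, padded to 64 bits, is 0x1938969FEE0623AB.
Split into bytes (most-significant first): 19 38 96 9F EE 06 23 AB.
Big-endian stores the most-significant byte at the lowest address.
So the memory order matches the most-significant-first order: 19 38 96 9F EE 06 23 AB.

19 38 96 9F EE 06 23 AB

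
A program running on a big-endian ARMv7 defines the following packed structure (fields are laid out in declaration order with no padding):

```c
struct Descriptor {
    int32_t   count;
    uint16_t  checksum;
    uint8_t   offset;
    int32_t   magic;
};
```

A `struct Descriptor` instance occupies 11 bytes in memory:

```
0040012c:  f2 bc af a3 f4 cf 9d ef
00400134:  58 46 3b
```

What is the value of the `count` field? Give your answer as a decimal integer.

`count` is the first field, at byte offset 0, occupying 4 bytes.
Bytes at offsets 0..3: F2 BC AF A3.
Big-endian: lowest address holds the most-significant byte.
The bytes are already most-significant first: 0xF2BCAFA3.
Top bit is set, so as a signed 32-bit value this is 0xF2BCAFA3 − 2^32 = -222515293.

-222515293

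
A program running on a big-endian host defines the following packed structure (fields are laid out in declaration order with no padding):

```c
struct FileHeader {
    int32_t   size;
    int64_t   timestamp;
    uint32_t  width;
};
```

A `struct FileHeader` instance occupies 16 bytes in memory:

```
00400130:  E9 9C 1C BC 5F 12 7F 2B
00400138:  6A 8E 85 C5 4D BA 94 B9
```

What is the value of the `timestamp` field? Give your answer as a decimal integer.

6850677807631992261

`timestamp` follows `size` (4 bytes), so it starts at byte offset 4 and occupies 8 bytes.
Bytes at offsets 4..11: 5F 12 7F 2B 6A 8E 85 C5.
Big-endian: lowest address holds the most-significant byte.
The bytes are already most-significant first: 0x5F127F2B6A8E85C5.
0x5F127F2B6A8E85C5 = 6850677807631992261.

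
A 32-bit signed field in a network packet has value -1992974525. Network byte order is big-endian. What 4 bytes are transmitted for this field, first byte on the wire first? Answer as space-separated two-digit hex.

Two's complement of -1992974525 in 32 bits: 1992974525 = 0x76CA60BD; invert → 0x89359F42; add 1 → 0x89359F43.
Split into bytes (most-significant first): 89 35 9F 43.
Big-endian: lowest address holds the most-significant byte.
So the memory order matches the most-significant-first order: 89 35 9F 43.

89 35 9F 43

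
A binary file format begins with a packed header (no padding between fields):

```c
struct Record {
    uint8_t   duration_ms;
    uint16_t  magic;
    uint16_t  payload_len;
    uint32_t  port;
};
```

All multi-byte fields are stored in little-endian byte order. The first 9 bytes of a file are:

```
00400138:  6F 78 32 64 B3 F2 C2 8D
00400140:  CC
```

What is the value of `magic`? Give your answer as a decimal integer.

12920

`magic` follows `duration_ms` (1 byte), so it starts at byte offset 1 and occupies 2 bytes.
Bytes at offsets 1..2: 78 32.
In little-endian order the low byte comes first in memory.
Reassemble most-significant byte first: 32 78 → 0x3278.
0x3278 = 12920.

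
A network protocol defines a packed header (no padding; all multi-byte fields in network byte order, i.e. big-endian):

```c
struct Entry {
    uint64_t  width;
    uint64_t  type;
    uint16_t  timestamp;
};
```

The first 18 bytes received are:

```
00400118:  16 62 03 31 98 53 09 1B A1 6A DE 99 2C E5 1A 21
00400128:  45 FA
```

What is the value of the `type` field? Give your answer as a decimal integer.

`type` follows `width` (8 bytes), so it starts at byte offset 8 and occupies 8 bytes.
Bytes at offsets 8..15: A1 6A DE 99 2C E5 1A 21.
Big-endian stores the most-significant byte at the lowest address.
The bytes are already most-significant first: 0xA16ADE992CE51A21.
0xA16ADE992CE51A21 = 11631353737102301729.

11631353737102301729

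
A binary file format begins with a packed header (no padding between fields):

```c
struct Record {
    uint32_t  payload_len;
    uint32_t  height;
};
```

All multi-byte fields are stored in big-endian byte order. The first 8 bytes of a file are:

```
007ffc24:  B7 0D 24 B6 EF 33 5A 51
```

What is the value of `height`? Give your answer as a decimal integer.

4013120081

`height` follows `payload_len` (4 bytes), so it starts at byte offset 4 and occupies 4 bytes.
Bytes at offsets 4..7: EF 33 5A 51.
In big-endian order the high byte comes first in memory.
The bytes are already most-significant first: 0xEF335A51.
0xEF335A51 = 4013120081.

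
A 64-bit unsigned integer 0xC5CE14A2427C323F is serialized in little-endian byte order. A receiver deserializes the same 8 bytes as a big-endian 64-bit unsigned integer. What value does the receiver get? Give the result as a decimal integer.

4553838798853951173

Stored little-endian, the bytes at ascending addresses are 3F 32 7C 42 A2 14 CE C5.
Read back as big-endian, the last byte is least significant, giving 0x3F327C42A214CEC5.
0x3F327C42A214CEC5 = 4553838798853951173.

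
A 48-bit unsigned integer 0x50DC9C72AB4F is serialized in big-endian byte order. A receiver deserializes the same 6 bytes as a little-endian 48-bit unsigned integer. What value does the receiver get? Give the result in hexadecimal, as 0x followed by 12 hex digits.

0x4FAB729CDC50

Stored big-endian, the bytes at ascending addresses are 50 DC 9C 72 AB 4F.
Read back as little-endian, the first byte is least significant, giving 0x4FAB729CDC50.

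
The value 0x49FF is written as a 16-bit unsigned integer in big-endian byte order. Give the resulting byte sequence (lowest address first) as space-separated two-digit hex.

Split into bytes (most-significant first): 49 FF.
Big-endian: lowest address holds the most-significant byte.
So the memory order matches the most-significant-first order: 49 FF.

49 FF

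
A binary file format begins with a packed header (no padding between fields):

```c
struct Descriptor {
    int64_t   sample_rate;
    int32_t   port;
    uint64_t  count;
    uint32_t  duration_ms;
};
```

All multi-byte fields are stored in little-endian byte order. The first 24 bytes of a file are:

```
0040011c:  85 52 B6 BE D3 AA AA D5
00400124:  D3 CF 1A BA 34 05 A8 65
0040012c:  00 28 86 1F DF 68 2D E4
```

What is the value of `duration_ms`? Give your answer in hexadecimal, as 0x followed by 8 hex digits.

`duration_ms` follows `sample_rate` (8 B), `port` (4 B), `count` (8 B), so it starts at offset 8 + 4 + 8 = 20 and occupies 4 bytes.
Bytes at offsets 20..23: DF 68 2D E4.
In little-endian order the low byte comes first in memory.
Reassemble most-significant byte first: E4 2D 68 DF → 0xE42D68DF.

0xE42D68DF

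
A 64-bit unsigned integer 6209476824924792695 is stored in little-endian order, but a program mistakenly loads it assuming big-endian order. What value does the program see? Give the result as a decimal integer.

6209476824924792695 in 64-bit hexadecimal is 0x562C7E45E6A9A777.
Stored little-endian, the bytes at ascending addresses are 77 A7 A9 E6 45 7E 2C 56.
Read back as big-endian, the last byte is least significant, giving 0x77A7A9E6457E2C56.
0x77A7A9E6457E2C56 = 8622046818097572950.

8622046818097572950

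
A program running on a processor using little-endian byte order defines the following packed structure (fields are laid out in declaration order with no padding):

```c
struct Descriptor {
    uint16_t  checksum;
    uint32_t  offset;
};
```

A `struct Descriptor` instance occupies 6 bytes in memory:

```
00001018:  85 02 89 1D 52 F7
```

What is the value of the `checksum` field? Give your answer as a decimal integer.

645

`checksum` is the first field, at byte offset 0, occupying 2 bytes.
Bytes at offsets 0..1: 85 02.
Little-endian: lowest address holds the least-significant byte.
Reassemble most-significant byte first: 02 85 → 0x0285.
0x0285 = 645.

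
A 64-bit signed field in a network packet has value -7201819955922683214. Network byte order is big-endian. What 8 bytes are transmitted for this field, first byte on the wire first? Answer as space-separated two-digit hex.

9C 0D FE E8 2E E8 BA B2

Two's complement of -7201819955922683214 in 64 bits: 7201819955922683214 = 0x63F20117D117454E; invert → 0x9C0DFEE82EE8BAB1; add 1 → 0x9C0DFEE82EE8BAB2.
Split into bytes (most-significant first): 9C 0D FE E8 2E E8 BA B2.
In big-endian order the high byte comes first in memory.
So the memory order matches the most-significant-first order: 9C 0D FE E8 2E E8 BA B2.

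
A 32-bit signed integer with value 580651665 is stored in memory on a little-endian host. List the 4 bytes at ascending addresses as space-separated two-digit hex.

91 0A 9C 22

580651665 in hexadecimal, padded to 32 bits, is 0x229C0A91.
Split into bytes (most-significant first): 22 9C 0A 91.
Little-endian stores the least-significant byte at the lowest address.
So at ascending addresses the bytes are 91 0A 9C 22.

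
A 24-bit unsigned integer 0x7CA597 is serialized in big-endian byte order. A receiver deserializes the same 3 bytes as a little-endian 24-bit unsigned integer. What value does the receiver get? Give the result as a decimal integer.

9938300

Stored big-endian, the bytes at ascending addresses are 7C A5 97.
Read back as little-endian, the first byte is least significant, giving 0x97A57C.
0x97A57C = 9938300.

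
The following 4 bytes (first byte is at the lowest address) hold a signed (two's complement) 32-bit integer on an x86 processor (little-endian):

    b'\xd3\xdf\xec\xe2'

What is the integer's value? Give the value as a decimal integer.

-487792685

In little-endian order the low byte comes first in memory.
Reassemble most-significant byte first: E2 EC DF D3 → 0xE2ECDFD3.
Top bit is set, so as a signed 32-bit value this is 0xE2ECDFD3 − 2^32 = -487792685.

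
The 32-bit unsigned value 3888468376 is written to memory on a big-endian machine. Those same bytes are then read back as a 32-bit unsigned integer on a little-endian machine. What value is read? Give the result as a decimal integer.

3888468376 in 32-bit hexadecimal is 0xE7C55198.
Stored big-endian, the bytes at ascending addresses are E7 C5 51 98.
Read back as little-endian, the first byte is least significant, giving 0x9851C5E7.
0x9851C5E7 = 2555495911.

2555495911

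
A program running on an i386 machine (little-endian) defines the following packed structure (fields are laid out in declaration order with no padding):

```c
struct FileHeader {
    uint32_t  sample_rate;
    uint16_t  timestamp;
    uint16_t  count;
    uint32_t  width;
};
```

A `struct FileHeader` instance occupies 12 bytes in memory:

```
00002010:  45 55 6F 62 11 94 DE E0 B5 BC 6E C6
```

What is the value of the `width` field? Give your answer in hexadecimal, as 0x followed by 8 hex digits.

0xC66EBCB5

`width` follows `sample_rate` (4 B), `timestamp` (2 B), `count` (2 B), so it starts at offset 4 + 2 + 2 = 8 and occupies 4 bytes.
Bytes at offsets 8..11: B5 BC 6E C6.
In little-endian order the low byte comes first in memory.
Reassemble most-significant byte first: C6 6E BC B5 → 0xC66EBCB5.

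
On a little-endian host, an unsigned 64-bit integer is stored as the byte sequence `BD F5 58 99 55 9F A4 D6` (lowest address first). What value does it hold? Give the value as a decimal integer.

In little-endian order the low byte comes first in memory.
Reassemble most-significant byte first: D6 A4 9F 55 99 58 F5 BD → 0xD6A49F559958F5BD.
0xD6A49F559958F5BD = 15466662210290906557.

15466662210290906557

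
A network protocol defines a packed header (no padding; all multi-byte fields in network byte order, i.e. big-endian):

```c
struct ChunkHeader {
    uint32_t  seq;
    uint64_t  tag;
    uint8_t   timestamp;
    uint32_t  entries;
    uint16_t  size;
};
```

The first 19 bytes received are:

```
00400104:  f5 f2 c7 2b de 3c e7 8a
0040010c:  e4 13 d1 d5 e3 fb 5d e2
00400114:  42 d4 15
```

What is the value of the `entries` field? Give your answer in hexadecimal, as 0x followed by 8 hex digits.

`entries` follows `seq` (4 B), `tag` (8 B), `timestamp` (1 B), so it starts at offset 4 + 8 + 1 = 13 and occupies 4 bytes.
Bytes at offsets 13..16: FB 5D E2 42.
Big-endian stores the most-significant byte at the lowest address.
The bytes are already most-significant first: 0xFB5DE242.

0xFB5DE242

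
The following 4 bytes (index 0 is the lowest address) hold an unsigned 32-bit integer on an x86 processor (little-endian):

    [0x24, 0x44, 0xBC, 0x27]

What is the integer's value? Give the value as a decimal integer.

Little-endian stores the least-significant byte at the lowest address.
Reassemble most-significant byte first: 27 BC 44 24 → 0x27BC4424.
0x27BC4424 = 666649636.

666649636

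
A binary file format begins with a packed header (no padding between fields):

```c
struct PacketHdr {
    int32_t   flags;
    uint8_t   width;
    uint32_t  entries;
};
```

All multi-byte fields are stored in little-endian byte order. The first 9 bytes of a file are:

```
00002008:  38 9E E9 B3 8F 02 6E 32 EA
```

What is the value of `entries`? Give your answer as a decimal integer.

`entries` follows `flags` (4 B), `width` (1 B), so it starts at offset 4 + 1 = 5 and occupies 4 bytes.
Bytes at offsets 5..8: 02 6E 32 EA.
In little-endian order the low byte comes first in memory.
Reassemble most-significant byte first: EA 32 6E 02 → 0xEA326E02.
0xEA326E02 = 3929173506.

3929173506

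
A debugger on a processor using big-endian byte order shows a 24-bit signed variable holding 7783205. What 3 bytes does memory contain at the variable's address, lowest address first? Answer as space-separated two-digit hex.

76 C3 25

7783205 in hexadecimal, padded to 24 bits, is 0x76C325.
Split into bytes (most-significant first): 76 C3 25.
In big-endian order the high byte comes first in memory.
So the memory order matches the most-significant-first order: 76 C3 25.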